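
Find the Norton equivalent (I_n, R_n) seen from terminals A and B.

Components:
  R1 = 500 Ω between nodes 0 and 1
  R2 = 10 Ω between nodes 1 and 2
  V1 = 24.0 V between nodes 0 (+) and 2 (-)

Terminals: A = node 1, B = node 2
Find the Thévenin equivalent first; then I_n = V_th/R_th and R_n = R_th.
Step 1 — V_th is the open-circuit voltage V_A - V_B (nothing connected across the terminals).
Nodal analysis, taking node 2 as the 0 V reference.
Source V1 fixes V_0 = 24 V.
KCL at each unknown node (sum of currents leaving = 0; resistances in Ω):
  Node 1: (V_1 - 24)/500 + (V_1 - 0)/10 = 0
Collecting terms: 0.102 × V_1 = 0.048  =>  V_1 = 0.4706 V
V_th = V_1 - V_2 = 0.4706 - 0 = 0.4706 V
Step 2 — R_th: zero the source — replace V1 by a short circuit (node 2 merges into node 0) — and find the resistance seen between A (node 1) and B (node 0).
Reduce the network between node 1 (A) and node 0 (B) by series/parallel combination:
  Rp1 = R1 ‖ R2 (parallel, both between nodes 0 and 1) = 1/(1/500 + 1/10) = 9.804 Ω
R_th = 9.804 Ω
I_n = V_th/R_th = 0.4706/9.804 = 0.048 A, and R_n = R_th = 9.804 Ω

Final answer: I_n = 0.048 A, R_n = 9.804 Ω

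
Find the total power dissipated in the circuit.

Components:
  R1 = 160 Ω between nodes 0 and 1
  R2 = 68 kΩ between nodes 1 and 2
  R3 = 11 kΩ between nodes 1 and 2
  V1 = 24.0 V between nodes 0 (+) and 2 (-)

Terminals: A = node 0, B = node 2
Nodal analysis, taking node 2 as the 0 V reference.
Source V1 fixes V_0 = 24 V.
KCL at each unknown node (sum of currents leaving = 0; resistances in Ω):
  Node 1: (V_1 - 24)/160 + (V_1 - 0)/68000 + (V_1 - 0)/11000 = 0
Collecting terms: 0.006356 × V_1 = 0.15  =>  V_1 = 23.6 V
Power in each resistor, P = (ΔV)²/R:
  P_R1 = (24 - 23.6)²/160 = 0.0009941 W
  P_R2 = (23.6 - 0)²/68000 = 0.008191 W
  P_R3 = (23.6 - 0)²/11000 = 0.05064 W
P_total = P_R1 + P_R2 + P_R3 = 0.05982 W

Final answer: 0.05982 W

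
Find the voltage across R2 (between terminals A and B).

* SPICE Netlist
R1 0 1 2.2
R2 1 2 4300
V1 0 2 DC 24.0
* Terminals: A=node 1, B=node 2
R1 and R2 are in series across V1 (node 0 → node 1 → node 2), and the output A–B is taken across R2, so this is a voltage divider.
Series current: I = V1/(R1 + R2) = 24/(2.2 + 4300) = 24/4302 = 0.005579 A
V_R2 = I × R2 = V1 × R2/(R1 + R2) = 24 × 4300/4302 = 23.99 V

Final answer: 23.99 V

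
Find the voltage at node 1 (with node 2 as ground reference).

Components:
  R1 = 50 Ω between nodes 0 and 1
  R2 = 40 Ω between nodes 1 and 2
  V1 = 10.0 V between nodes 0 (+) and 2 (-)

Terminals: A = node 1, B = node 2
Nodal analysis, taking node 2 as the 0 V reference.
Source V1 fixes V_0 = 10 V.
KCL at each unknown node (sum of currents leaving = 0; resistances in Ω):
  Node 1: (V_1 - 10)/50 + (V_1 - 0)/40 = 0
Collecting terms: 0.045 × V_1 = 0.2  =>  V_1 = 4.444 V
The requested potential is V_1 = 4.444 V.

Final answer: V_1 = 4.444 V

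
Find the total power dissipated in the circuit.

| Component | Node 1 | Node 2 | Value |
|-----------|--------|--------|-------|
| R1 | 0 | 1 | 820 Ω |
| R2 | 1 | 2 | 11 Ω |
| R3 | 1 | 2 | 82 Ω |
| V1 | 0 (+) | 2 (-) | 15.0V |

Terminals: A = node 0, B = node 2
Nodal analysis, taking node 2 as the 0 V reference.
Source V1 fixes V_0 = 15 V.
KCL at each unknown node (sum of currents leaving = 0; resistances in Ω):
  Node 1: (V_1 - 15)/820 + (V_1 - 0)/11 + (V_1 - 0)/82 = 0
Collecting terms: 0.1043 × V_1 = 0.01829  =>  V_1 = 0.1753 V
Power in each resistor, P = (ΔV)²/R:
  P_R1 = (15 - 0.1753)²/820 = 0.268 W
  P_R2 = (0.1753 - 0)²/11 = 0.002795 W
  P_R3 = (0.1753 - 0)²/82 = 0.000375 W
P_total = P_R1 + P_R2 + P_R3 = 0.2712 W

Final answer: 0.2712 W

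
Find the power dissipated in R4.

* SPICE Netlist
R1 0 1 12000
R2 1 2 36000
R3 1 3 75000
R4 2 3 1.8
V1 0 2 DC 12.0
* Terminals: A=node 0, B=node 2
Nodal analysis, taking node 2 as the 0 V reference.
Source V1 fixes V_0 = 12 V.
KCL at each unknown node (sum of currents leaving = 0; resistances in Ω):
  Node 1: (V_1 - 12)/12000 + (V_1 - 0)/36000 + (V_1 - V_3)/75000 = 0
  Node 3: (V_3 - V_1)/75000 + (V_3 - 0)/1.8 = 0
Collecting terms (coefficients in siemens):
  0.0001244·V_1 - 0.00001333·V_3 = 0.001
  0.5556·V_3 - 0.00001333·V_1 = 0
Determinant D = (0.0001244)(0.5556) - (-0.00001333)(-0.00001333) = 0.00006914
V_1 = [(0.001)(0.5556) - (-0.00001333)(0)]/D = 8.036 V
V_3 = [(0.0001244)(0) - (0.001)(-0.00001333)]/D = 0.0001929 V
I_R4 = (V_2 - V_3)/R4 = (0 - 0.0001929)/1.8 = -0.0001071 A
P_R4 = I_R4² × R4 = (-0.0001071)² × 1.8 = 0.00000002066 W

Final answer: 2.066e-08 W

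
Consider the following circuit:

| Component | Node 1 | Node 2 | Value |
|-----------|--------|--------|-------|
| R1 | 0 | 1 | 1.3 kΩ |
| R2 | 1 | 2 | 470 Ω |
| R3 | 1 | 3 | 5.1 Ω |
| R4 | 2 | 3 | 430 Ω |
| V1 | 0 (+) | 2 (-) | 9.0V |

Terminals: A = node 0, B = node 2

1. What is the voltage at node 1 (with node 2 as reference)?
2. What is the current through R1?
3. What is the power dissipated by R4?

Nodal analysis, taking node 2 as the 0 V reference.
Source V1 fixes V_0 = 9 V.
KCL at each unknown node (sum of currents leaving = 0; resistances in Ω):
  Node 1: (V_1 - 9)/1300 + (V_1 - 0)/470 + (V_1 - V_3)/5.1 = 0
  Node 3: (V_3 - V_1)/5.1 + (V_3 - 0)/430 = 0
Collecting terms (coefficients in siemens):
  0.199·V_1 - 0.1961·V_3 = 0.006923
  0.1984·V_3 - 0.1961·V_1 = 0
Determinant D = (0.199)(0.1984) - (-0.1961)(-0.1961) = 0.001031
V_1 = [(0.006923)(0.1984) - (-0.1961)(0)]/D = 1.333 V
V_3 = [(0.199)(0) - (0.006923)(-0.1961)]/D = 1.317 V
Part 1:
  Read off the nodal solution: V_1 = 1.333 V
Part 2:
  I_R1 = (V_0 - V_1)/R1 = (9 - 1.333)/1300 = 0.005898 A
  Magnitude: I_R1 = 0.005898 A
Part 3:
  I_R4 = (V_2 - V_3)/R4 = (0 - 1.317)/430 = -0.003063 A
  P_R4 = I_R4² × R4 = (-0.003063)² × 430 = 0.004033 W

Final answers:
1. V_1 = 1.333 V
2. I_R1 = 0.005898 A
3. P_R4 = 0.004033 W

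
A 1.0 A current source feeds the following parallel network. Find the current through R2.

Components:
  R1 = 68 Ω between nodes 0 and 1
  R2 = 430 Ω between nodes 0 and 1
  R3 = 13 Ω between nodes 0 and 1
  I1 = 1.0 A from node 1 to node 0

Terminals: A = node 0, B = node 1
All resistors sit directly between nodes 0 and 1, so they are in parallel and share one voltage V; the full source current 1 A splits among them.
1/R_par = 1/68 + 1/430 + 1/13 = 0.09395 S  =>  R_par = 10.64 Ω
V = I × R_par = 1 × 10.64 = 10.64 V
I_R2 = V/R2 = 10.64/430 = 0.02475 A

Final answer: 0.02475 A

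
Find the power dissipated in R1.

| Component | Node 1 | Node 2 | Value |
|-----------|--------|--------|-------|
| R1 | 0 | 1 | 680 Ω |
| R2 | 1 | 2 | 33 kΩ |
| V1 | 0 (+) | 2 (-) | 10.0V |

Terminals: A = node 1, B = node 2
Nodal analysis, taking node 2 as the 0 V reference.
Source V1 fixes V_0 = 10 V.
KCL at each unknown node (sum of currents leaving = 0; resistances in Ω):
  Node 1: (V_1 - 10)/680 + (V_1 - 0)/33000 = 0
Collecting terms: 0.001501 × V_1 = 0.01471  =>  V_1 = 9.798 V
I_R1 = (V_0 - V_1)/R1 = (10 - 9.798)/680 = 0.0002969 A
P_R1 = I_R1² × R1 = (0.0002969)² × 680 = 0.00005995 W

Final answer: 5.995e-05 W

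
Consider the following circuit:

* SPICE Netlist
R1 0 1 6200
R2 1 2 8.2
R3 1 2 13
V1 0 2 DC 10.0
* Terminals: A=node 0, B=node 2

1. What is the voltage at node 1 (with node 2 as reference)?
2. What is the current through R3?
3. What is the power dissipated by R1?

Nodal analysis, taking node 2 as the 0 V reference.
Source V1 fixes V_0 = 10 V.
KCL at each unknown node (sum of currents leaving = 0; resistances in Ω):
  Node 1: (V_1 - 10)/6200 + (V_1 - 0)/8.2 + (V_1 - 0)/13 = 0
Collecting terms: 0.199 × V_1 = 0.001613  =>  V_1 = 0.008104 V
Part 1:
  Read off the nodal solution: V_1 = 0.008104 V
Part 2:
  I_R3 = (V_1 - V_2)/R3 = (0.008104 - 0)/13 = 0.0006234 A
  Magnitude: I_R3 = 0.0006234 A
Part 3:
  I_R1 = (V_0 - V_1)/R1 = (10 - 0.008104)/6200 = 0.001612 A
  P_R1 = I_R1² × R1 = (0.001612)² × 6200 = 0.0161 W

Final answers:
1. V_1 = 0.008104 V
2. I_R3 = 0.0006234 A
3. P_R1 = 0.0161 W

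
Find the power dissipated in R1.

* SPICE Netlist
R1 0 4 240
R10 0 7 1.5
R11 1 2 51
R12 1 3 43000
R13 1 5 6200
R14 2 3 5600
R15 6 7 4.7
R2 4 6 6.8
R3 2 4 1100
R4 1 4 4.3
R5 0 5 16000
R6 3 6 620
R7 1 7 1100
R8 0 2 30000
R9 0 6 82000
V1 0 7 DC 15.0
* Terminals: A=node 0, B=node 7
Nodal analysis, taking node 7 as the 0 V reference.
Source V1 fixes V_0 = 15 V.
KCL at each unknown node (sum of currents leaving = 0; resistances in Ω):
  Node 1: (V_1 - V_4)/4.3 + (V_1 - 0)/1100 + (V_1 - V_2)/51 + (V_1 - V_3)/43000 + (V_1 - V_5)/6200 = 0
  Node 2: (V_2 - V_4)/1100 + (V_2 - 15)/30000 + (V_2 - V_1)/51 + (V_2 - V_3)/5600 = 0
  Node 3: (V_3 - V_6)/620 + (V_3 - V_1)/43000 + (V_3 - V_2)/5600 = 0
  Node 4: (V_4 - 15)/240 + (V_4 - V_6)/6.8 + (V_4 - V_2)/1100 + (V_4 - V_1)/4.3 = 0
  Node 5: (V_5 - 15)/16000 + (V_5 - V_1)/6200 = 0
  Node 6: (V_6 - V_4)/6.8 + (V_6 - V_3)/620 + (V_6 - 15)/82000 + (V_6 - 0)/4.7 = 0
Collecting terms (coefficients in siemens):
  0.2533·V_1 - 0.01961·V_2 - 0.00002326·V_3 - 0.2326·V_4 - 0.0001613·V_5 = 0
  0.02073·V_2 - 0.01961·V_1 - 0.0001786·V_3 - 0.0009091·V_4 = 0.0005
  0.001815·V_3 - 0.00002326·V_1 - 0.0001786·V_2 - 0.001613·V_6 = 0
  0.3847·V_4 - 0.2326·V_1 - 0.0009091·V_2 - 0.1471·V_6 = 0.0625
  0.0002238·V_5 - 0.0001613·V_1 = 0.0009375
  0.3614·V_6 - 0.001613·V_3 - 0.1471·V_4 = 0.0001829
Solving these 6 simultaneous equations (Gaussian elimination) gives:
  V_1 = 0.6933 V, V_2 = 0.7131 V, V_3 = 0.3309 V, V_4 = 0.6916 V
  V_5 = 4.689 V, V_6 = 0.2834 V
I_R1 = (V_0 - V_4)/R1 = (15 - 0.6916)/240 = 0.05962 A
P_R1 = I_R1² × R1 = (0.05962)² × 240 = 0.853 W

Final answer: 0.853 W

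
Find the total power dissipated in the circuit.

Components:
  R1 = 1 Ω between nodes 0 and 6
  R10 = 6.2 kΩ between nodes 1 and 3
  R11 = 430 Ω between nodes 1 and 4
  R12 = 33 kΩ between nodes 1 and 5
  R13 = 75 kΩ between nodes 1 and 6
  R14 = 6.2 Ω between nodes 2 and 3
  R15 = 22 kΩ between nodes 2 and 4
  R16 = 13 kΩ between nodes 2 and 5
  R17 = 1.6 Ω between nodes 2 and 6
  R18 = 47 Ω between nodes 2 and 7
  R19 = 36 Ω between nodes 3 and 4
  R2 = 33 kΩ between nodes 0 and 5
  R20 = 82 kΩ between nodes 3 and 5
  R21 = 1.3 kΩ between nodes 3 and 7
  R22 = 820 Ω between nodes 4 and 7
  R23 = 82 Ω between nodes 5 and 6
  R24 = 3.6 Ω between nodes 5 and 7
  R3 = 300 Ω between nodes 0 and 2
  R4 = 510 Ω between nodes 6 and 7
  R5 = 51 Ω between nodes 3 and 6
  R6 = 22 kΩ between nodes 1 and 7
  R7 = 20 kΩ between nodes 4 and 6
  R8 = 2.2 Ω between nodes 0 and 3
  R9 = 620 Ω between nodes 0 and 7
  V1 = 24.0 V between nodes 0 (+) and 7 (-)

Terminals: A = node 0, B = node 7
Nodal analysis, taking node 7 as the 0 V reference.
Source V1 fixes V_0 = 24 V.
KCL at each unknown node (sum of currents leaving = 0; resistances in Ω):
  Node 1: (V_1 - 0)/22000 + (V_1 - V_3)/6200 + (V_1 - V_4)/430 + (V_1 - V_5)/33000 + (V_1 - V_6)/75000 = 0
  Node 2: (V_2 - 24)/300 + (V_2 - V_3)/6.2 + (V_2 - V_4)/22000 + (V_2 - V_5)/13000 + (V_2 - V_6)/1.6 + (V_2 - 0)/47 = 0
  Node 3: (V_3 - V_6)/51 + (V_3 - 24)/2.2 + (V_3 - V_1)/6200 + (V_3 - V_2)/6.2 + (V_3 - V_4)/36 + (V_3 - V_5)/82000 + (V_3 - 0)/1300 = 0
  Node 4: (V_4 - V_6)/20000 + (V_4 - V_1)/430 + (V_4 - V_2)/22000 + (V_4 - V_3)/36 + (V_4 - 0)/820 = 0
  Node 5: (V_5 - 24)/33000 + (V_5 - V_1)/33000 + (V_5 - V_2)/13000 + (V_5 - V_3)/82000 + (V_5 - V_6)/82 + (V_5 - 0)/3.6 = 0
  Node 6: (V_6 - 24)/1 + (V_6 - 0)/510 + (V_6 - V_3)/51 + (V_6 - V_4)/20000 + (V_6 - V_1)/75000 + (V_6 - V_2)/1.6 + (V_6 - V_5)/82 = 0
Collecting terms (coefficients in siemens):
  0.002576·V_1 - 0.0001613·V_3 - 0.002326·V_4 - 0.0000303·V_5 - 0.00001333·V_6 = 0
  0.811·V_2 - 0.1613·V_3 - 0.00004545·V_4 - 0.00007692·V_5 - 0.625·V_6 = 0.08
  0.6642·V_3 - 0.0001613·V_1 - 0.1613·V_2 - 0.02778·V_4 - 0.0000122·V_5 - 0.01961·V_6 = 10.91
  0.03142·V_4 - 0.002326·V_1 - 0.00004545·V_2 - 0.02778·V_3 - 0.00005·V_6 = 0
  0.2901·V_5 - 0.0000303·V_1 - 0.00007692·V_2 - 0.0000122·V_3 - 0.0122·V_6 = 0.0007273
  1.659·V_6 - 0.00001333·V_1 - 0.625·V_2 - 0.01961·V_3 - 0.00005·V_4 - 0.0122·V_5 = 24
Solving these 6 simultaneous equations (Gaussian elimination) gives:
  V_1 = 21.97 V, V_2 = 22.78 V, V_3 = 23.59 V, V_4 = 22.56 V
  V_5 = 0.9928 V, V_6 = 23.34 V
Power in each resistor, P = (ΔV)²/R:
  P_R1 = (24 - 23.34)²/1 = 0.4402 W
  P_R2 = (24 - 0.9928)²/33000 = 0.01604 W
  P_R3 = (24 - 22.78)²/300 = 0.004993 W
  P_R4 = (23.34 - 0)²/510 = 1.068 W
  P_R5 = (23.59 - 23.34)²/51 = 0.001301 W
  P_R6 = (21.97 - 0)²/22000 = 0.02195 W
  P_R7 = (22.56 - 23.34)²/20000 = 0.0000304 W
  P_R8 = (24 - 23.59)²/2.2 = 0.07488 W
  P_R9 = (24 - 0)²/620 = 0.929 W
  P_R10 = (21.97 - 23.59)²/6200 = 0.0004233 W
  P_R11 = (21.97 - 22.56)²/430 = 0.0007897 W
  P_R12 = (21.97 - 0.9928)²/33000 = 0.01334 W
  P_R13 = (21.97 - 23.34)²/75000 = 0.00002475 W
  P_R14 = (22.78 - 23.59)²/6.2 = 0.1079 W
  P_R15 = (22.78 - 22.56)²/22000 = 0.000002186 W
  P_R16 = (22.78 - 0.9928)²/13000 = 0.0365 W
  P_R17 = (22.78 - 23.34)²/1.6 = 0.1963 W
  P_R18 = (22.78 - 0)²/47 = 11.04 W
  P_R19 = (23.59 - 22.56)²/36 = 0.02989 W
  P_R20 = (23.59 - 0.9928)²/82000 = 0.00623 W
  P_R21 = (23.59 - 0)²/1300 = 0.4282 W
  P_R22 = (22.56 - 0)²/820 = 0.6205 W
  P_R23 = (0.9928 - 23.34)²/82 = 6.088 W
  P_R24 = (0.9928 - 0)²/3.6 = 0.2738 W
P_total = P_R1 + P_R2 + P_R3 + P_R4 + P_R5 + P_R6 + P_R7 + P_R8 + P_R9 + P_R10 + P_R11 + P_R12 + P_R13 + P_R14 + P_R15 + P_R16 + P_R17 + P_R18 + P_R19 + P_R20 + P_R21 + P_R22 + P_R23 + P_R24 = 21.4 W

Final answer: 21.4 W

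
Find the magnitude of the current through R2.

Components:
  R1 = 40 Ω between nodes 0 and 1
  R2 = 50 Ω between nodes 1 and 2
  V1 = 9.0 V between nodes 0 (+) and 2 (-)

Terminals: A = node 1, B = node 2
Nodal analysis, taking node 2 as the 0 V reference.
Source V1 fixes V_0 = 9 V.
KCL at each unknown node (sum of currents leaving = 0; resistances in Ω):
  Node 1: (V_1 - 9)/40 + (V_1 - 0)/50 = 0
Collecting terms: 0.045 × V_1 = 0.225  =>  V_1 = 5 V
I_R2 = (V_1 - V_2)/R2 = (5 - 0)/50 = 0.1 A
|I_R2| = 0.1 A

Final answer: |I_R2| = 0.1 A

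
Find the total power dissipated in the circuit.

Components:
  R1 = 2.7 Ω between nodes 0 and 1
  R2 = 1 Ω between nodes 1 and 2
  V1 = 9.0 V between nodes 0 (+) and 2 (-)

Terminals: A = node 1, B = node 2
Nodal analysis, taking node 2 as the 0 V reference.
Source V1 fixes V_0 = 9 V.
KCL at each unknown node (sum of currents leaving = 0; resistances in Ω):
  Node 1: (V_1 - 9)/2.7 + (V_1 - 0)/1 = 0
Collecting terms: 1.37 × V_1 = 3.333  =>  V_1 = 2.432 V
Power in each resistor, P = (ΔV)²/R:
  P_R1 = (9 - 2.432)²/2.7 = 15.98 W
  P_R2 = (2.432 - 0)²/1 = 5.917 W
P_total = P_R1 + P_R2 = 21.89 W

Final answer: 21.89 W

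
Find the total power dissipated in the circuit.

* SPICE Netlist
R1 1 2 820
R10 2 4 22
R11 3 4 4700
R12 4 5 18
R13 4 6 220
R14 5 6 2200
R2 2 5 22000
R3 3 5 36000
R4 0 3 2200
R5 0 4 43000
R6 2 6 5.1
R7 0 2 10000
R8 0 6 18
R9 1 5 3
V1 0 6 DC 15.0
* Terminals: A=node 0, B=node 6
Nodal analysis, taking node 6 as the 0 V reference.
Source V1 fixes V_0 = 15 V.
KCL at each unknown node (sum of currents leaving = 0; resistances in Ω):
  Node 1: (V_1 - V_2)/820 + (V_1 - V_5)/3 = 0
  Node 2: (V_2 - V_1)/820 + (V_2 - V_5)/22000 + (V_2 - 0)/5.1 + (V_2 - 15)/10000 + (V_2 - V_4)/22 = 0
  Node 3: (V_3 - V_5)/36000 + (V_3 - 15)/2200 + (V_3 - V_4)/4700 = 0
  Node 4: (V_4 - 15)/43000 + (V_4 - V_2)/22 + (V_4 - V_3)/4700 + (V_4 - V_5)/18 + (V_4 - 0)/220 = 0
  Node 5: (V_5 - V_2)/22000 + (V_5 - V_3)/36000 + (V_5 - V_1)/3 + (V_5 - V_4)/18 + (V_5 - 0)/2200 = 0
Collecting terms (coefficients in siemens):
  0.3346·V_1 - 0.00122·V_2 - 0.3333·V_5 = 0
  0.2429·V_2 - 0.00122·V_1 - 0.04545·V_4 - 0.00004545·V_5 = 0.0015
  0.0006951·V_3 - 0.0002128·V_4 - 0.00002778·V_5 = 0.006818
  0.1058·V_4 - 0.04545·V_2 - 0.0002128·V_3 - 0.05556·V_5 = 0.0003488
  0.3894·V_5 - 0.3333·V_1 - 0.00004545·V_2 - 0.00002778·V_3 - 0.05556·V_4 = 0
Solving these 5 simultaneous equations (Gaussian elimination) gives:
  V_1 = 0.07261 V, V_2 = 0.0196 V, V_3 = 9.833 V, V_4 = 0.06973 V
  V_5 = 0.07281 V
Power in each resistor, P = (ΔV)²/R:
  P_R1 = (0.07261 - 0.0196)²/820 = 0.000003427 W
  P_R2 = (0.0196 - 0.07281)²/22000 = 0.0000001287 W
  P_R3 = (9.833 - 0.07281)²/36000 = 0.002646 W
  P_R4 = (15 - 9.833)²/2200 = 0.01213 W
  P_R5 = (15 - 0.06973)²/43000 = 0.005184 W
  P_R6 = (0.0196 - 0)²/5.1 = 0.00007535 W
  P_R7 = (15 - 0.0196)²/10000 = 0.02244 W
  P_R8 = (15 - 0)²/18 = 12.5 W
  P_R9 = (0.07261 - 0.07281)²/3 = 0.00000001254 W
  P_R10 = (0.0196 - 0.06973)²/22 = 0.0001142 W
  P_R11 = (9.833 - 0.06973)²/4700 = 0.02028 W
  P_R12 = (0.06973 - 0.07281)²/18 = 0.0000005261 W
  P_R13 = (0.06973 - 0)²/220 = 0.0000221 W
  P_R14 = (0.07281 - 0)²/2200 = 0.00000241 W
P_total = P_R1 + P_R2 + P_R3 + P_R4 + P_R5 + P_R6 + P_R7 + P_R8 + P_R9 + P_R10 + P_R11 + P_R12 + P_R13 + P_R14 = 12.56 W

Final answer: 12.56 W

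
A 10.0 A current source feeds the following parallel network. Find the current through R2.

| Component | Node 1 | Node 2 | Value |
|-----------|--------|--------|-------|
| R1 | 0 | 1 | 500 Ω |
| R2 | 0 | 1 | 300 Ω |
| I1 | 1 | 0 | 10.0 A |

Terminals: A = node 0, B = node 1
All resistors sit directly between nodes 0 and 1, so they are in parallel and share one voltage V; the full source current 10 A splits among them.
1/R_par = 1/500 + 1/300 = 0.005333 S  =>  R_par = 187.5 Ω
V = I × R_par = 10 × 187.5 = 1875 V
I_R2 = V/R2 = 1875/300 = 6.25 A

Final answer: 6.25 A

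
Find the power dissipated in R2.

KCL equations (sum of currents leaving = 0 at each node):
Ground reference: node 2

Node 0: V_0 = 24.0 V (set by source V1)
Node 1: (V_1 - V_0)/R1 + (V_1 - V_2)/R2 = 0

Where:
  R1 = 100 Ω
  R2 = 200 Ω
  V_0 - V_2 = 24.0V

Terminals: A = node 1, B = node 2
Nodal analysis, taking node 2 as the 0 V reference.
Source V1 fixes V_0 = 24 V.
KCL at each unknown node (sum of currents leaving = 0; resistances in Ω):
  Node 1: (V_1 - 24)/100 + (V_1 - 0)/200 = 0
Collecting terms: 0.015 × V_1 = 0.24  =>  V_1 = 16 V
I_R2 = (V_1 - V_2)/R2 = (16 - 0)/200 = 0.08 A
P_R2 = I_R2² × R2 = (0.08)² × 200 = 1.28 W

Final answer: 1.28 W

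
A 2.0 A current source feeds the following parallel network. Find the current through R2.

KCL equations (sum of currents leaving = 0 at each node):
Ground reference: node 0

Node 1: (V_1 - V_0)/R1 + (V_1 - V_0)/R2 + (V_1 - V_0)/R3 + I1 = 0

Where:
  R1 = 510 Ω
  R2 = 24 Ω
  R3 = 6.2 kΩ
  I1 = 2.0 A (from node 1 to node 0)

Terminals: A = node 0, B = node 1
All resistors sit directly between nodes 0 and 1, so they are in parallel and share one voltage V; the full source current 2 A splits among them.
1/R_par = 1/510 + 1/24 + 1/6200 = 0.04379 S  =>  R_par = 22.84 Ω
V = I × R_par = 2 × 22.84 = 45.67 V
I_R2 = V/R2 = 45.67/24 = 1.903 A

Final answer: 1.903 A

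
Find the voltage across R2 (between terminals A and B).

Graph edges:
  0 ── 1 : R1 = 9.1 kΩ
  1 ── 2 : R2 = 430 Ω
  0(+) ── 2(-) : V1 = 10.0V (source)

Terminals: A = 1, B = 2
R1 and R2 are in series across V1 (node 0 → node 1 → node 2), and the output A–B is taken across R2, so this is a voltage divider.
Series current: I = V1/(R1 + R2) = 10/(9100 + 430) = 10/9530 = 0.001049 A
V_R2 = I × R2 = V1 × R2/(R1 + R2) = 10 × 430/9530 = 0.4512 V

Final answer: 0.4512 V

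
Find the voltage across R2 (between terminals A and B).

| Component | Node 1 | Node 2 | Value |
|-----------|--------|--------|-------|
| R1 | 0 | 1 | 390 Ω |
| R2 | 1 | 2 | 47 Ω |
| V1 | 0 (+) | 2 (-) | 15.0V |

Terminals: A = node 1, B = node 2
R1 and R2 are in series across V1 (node 0 → node 1 → node 2), and the output A–B is taken across R2, so this is a voltage divider.
Series current: I = V1/(R1 + R2) = 15/(390 + 47) = 15/437 = 0.03432 A
V_R2 = I × R2 = V1 × R2/(R1 + R2) = 15 × 47/437 = 1.613 V

Final answer: 1.613 V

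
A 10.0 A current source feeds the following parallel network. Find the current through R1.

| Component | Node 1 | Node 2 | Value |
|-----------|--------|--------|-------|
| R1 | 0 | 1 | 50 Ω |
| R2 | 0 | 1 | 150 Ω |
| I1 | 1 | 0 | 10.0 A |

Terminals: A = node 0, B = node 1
All resistors sit directly between nodes 0 and 1, so they are in parallel and share one voltage V; the full source current 10 A splits among them.
1/R_par = 1/50 + 1/150 = 0.02667 S  =>  R_par = 37.5 Ω
V = I × R_par = 10 × 37.5 = 375 V
I_R1 = V/R1 = 375/50 = 7.5 A

Final answer: 7.5 A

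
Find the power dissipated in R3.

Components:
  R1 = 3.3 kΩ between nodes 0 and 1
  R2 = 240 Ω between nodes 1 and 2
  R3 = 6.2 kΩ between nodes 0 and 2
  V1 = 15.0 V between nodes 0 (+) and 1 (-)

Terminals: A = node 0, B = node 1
Nodal analysis, taking node 1 as the 0 V reference.
Source V1 fixes V_0 = 15 V.
KCL at each unknown node (sum of currents leaving = 0; resistances in Ω):
  Node 2: (V_2 - 0)/240 + (V_2 - 15)/6200 = 0
Collecting terms: 0.004328 × V_2 = 0.002419  =>  V_2 = 0.559 V
I_R3 = (V_0 - V_2)/R3 = (15 - 0.559)/6200 = 0.002329 A
P_R3 = I_R3² × R3 = (0.002329)² × 6200 = 0.03364 W

Final answer: 0.03364 W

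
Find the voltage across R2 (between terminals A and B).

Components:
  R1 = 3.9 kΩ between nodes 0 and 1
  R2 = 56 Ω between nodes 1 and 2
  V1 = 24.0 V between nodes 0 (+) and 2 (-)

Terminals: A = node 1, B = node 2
R1 and R2 are in series across V1 (node 0 → node 1 → node 2), and the output A–B is taken across R2, so this is a voltage divider.
Series current: I = V1/(R1 + R2) = 24/(3900 + 56) = 24/3956 = 0.006067 A
V_R2 = I × R2 = V1 × R2/(R1 + R2) = 24 × 56/3956 = 0.3397 V

Final answer: 0.3397 V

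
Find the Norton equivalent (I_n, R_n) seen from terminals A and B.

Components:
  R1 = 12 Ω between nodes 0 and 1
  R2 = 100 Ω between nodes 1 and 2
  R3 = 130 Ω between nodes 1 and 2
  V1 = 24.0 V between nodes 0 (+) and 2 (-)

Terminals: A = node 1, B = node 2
Find the Thévenin equivalent first; then I_n = V_th/R_th and R_n = R_th.
Step 1 — V_th is the open-circuit voltage V_A - V_B (nothing connected across the terminals).
Nodal analysis, taking node 2 as the 0 V reference.
Source V1 fixes V_0 = 24 V.
KCL at each unknown node (sum of currents leaving = 0; resistances in Ω):
  Node 1: (V_1 - 24)/12 + (V_1 - 0)/100 + (V_1 - 0)/130 = 0
Collecting terms: 0.101 × V_1 = 2  =>  V_1 = 19.8 V
V_th = V_1 - V_2 = 19.8 - 0 = 19.8 V
Step 2 — R_th: zero the source — replace V1 by a short circuit (node 2 merges into node 0) — and find the resistance seen between A (node 1) and B (node 0).
Reduce the network between node 1 (A) and node 0 (B) by series/parallel combination:
  Rp1 = R1 ‖ R2 ‖ R3 (parallel, all between nodes 0 and 1) = 1/(1/12 + 1/100 + 1/130) = 9.898 Ω
R_th = 9.898 Ω
I_n = V_th/R_th = 19.8/9.898 = 2 A, and R_n = R_th = 9.898 Ω

Final answer: I_n = 2 A, R_n = 9.898 Ω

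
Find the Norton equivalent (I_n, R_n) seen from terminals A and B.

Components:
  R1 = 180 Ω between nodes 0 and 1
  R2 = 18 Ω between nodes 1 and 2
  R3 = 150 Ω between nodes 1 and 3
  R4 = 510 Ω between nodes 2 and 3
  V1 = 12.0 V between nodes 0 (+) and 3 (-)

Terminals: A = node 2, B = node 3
Find the Thévenin equivalent first; then I_n = V_th/R_th and R_n = R_th.
Step 1 — V_th is the open-circuit voltage V_A - V_B (nothing connected across the terminals).
Nodal analysis, taking node 3 as the 0 V reference.
Source V1 fixes V_0 = 12 V.
KCL at each unknown node (sum of currents leaving = 0; resistances in Ω):
  Node 1: (V_1 - 12)/180 + (V_1 - V_2)/18 + (V_1 - 0)/150 = 0
  Node 2: (V_2 - V_1)/18 + (V_2 - 0)/510 = 0
Collecting terms (coefficients in siemens):
  0.06778·V_1 - 0.05556·V_2 = 0.06667
  0.05752·V_2 - 0.05556·V_1 = 0
Determinant D = (0.06778)(0.05752) - (-0.05556)(-0.05556) = 0.0008119
V_1 = [(0.06667)(0.05752) - (-0.05556)(0)]/D = 4.723 V
V_2 = [(0.06778)(0) - (0.06667)(-0.05556)]/D = 4.562 V
V_th = V_2 - V_3 = 4.562 - 0 = 4.562 V
Step 2 — R_th: zero the source — replace V1 by a short circuit (node 3 merges into node 0) — and find the resistance seen between A (node 2) and B (node 0).
Reduce the network between node 2 (A) and node 0 (B) by series/parallel combination:
  Rp1 = R1 ‖ R3 (parallel, both between nodes 0 and 1) = 1/(1/180 + 1/150) = 81.82 Ω
  Rs1 = R2 + Rp1 (series, joined only at node 1) = 18 + 81.82 = 99.82 Ω
  Rp2 = R4 ‖ Rs1 (parallel, both between nodes 0 and 2) = 1/(1/510 + 1/99.82) = 83.48 Ω
R_th = 83.48 Ω
I_n = V_th/R_th = 4.562/83.48 = 0.05464 A, and R_n = R_th = 83.48 Ω

Final answer: I_n = 0.05464 A, R_n = 83.48 Ω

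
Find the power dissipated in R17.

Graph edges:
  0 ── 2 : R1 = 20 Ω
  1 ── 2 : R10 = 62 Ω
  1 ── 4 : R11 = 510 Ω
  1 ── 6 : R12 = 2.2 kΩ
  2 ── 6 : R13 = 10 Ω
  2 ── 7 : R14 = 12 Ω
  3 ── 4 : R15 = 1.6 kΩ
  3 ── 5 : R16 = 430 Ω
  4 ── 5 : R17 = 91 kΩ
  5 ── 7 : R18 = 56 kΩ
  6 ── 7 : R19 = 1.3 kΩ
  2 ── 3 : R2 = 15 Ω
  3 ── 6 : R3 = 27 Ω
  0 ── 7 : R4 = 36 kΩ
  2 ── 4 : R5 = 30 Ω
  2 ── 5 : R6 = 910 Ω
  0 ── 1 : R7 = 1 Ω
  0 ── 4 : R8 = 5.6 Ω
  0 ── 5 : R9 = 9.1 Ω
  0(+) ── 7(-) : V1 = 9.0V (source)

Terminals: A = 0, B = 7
Nodal analysis, taking node 7 as the 0 V reference.
Source V1 fixes V_0 = 9 V.
KCL at each unknown node (sum of currents leaving = 0; resistances in Ω):
  Node 1: (V_1 - 9)/1 + (V_1 - V_2)/62 + (V_1 - V_4)/510 + (V_1 - V_6)/2200 = 0
  Node 2: (V_2 - 9)/20 + (V_2 - V_3)/15 + (V_2 - V_4)/30 + (V_2 - V_5)/910 + (V_2 - V_1)/62 + (V_2 - V_6)/10 + (V_2 - 0)/12 = 0
  Node 3: (V_3 - V_2)/15 + (V_3 - V_6)/27 + (V_3 - V_4)/1600 + (V_3 - V_5)/430 = 0
  Node 4: (V_4 - V_2)/30 + (V_4 - 9)/5.6 + (V_4 - V_1)/510 + (V_4 - V_3)/1600 + (V_4 - V_5)/91000 = 0
  Node 5: (V_5 - V_2)/910 + (V_5 - 9)/9.1 + (V_5 - V_3)/430 + (V_5 - V_4)/91000 + (V_5 - 0)/56000 = 0
  Node 6: (V_6 - V_3)/27 + (V_6 - V_1)/2200 + (V_6 - V_2)/10 + (V_6 - 0)/1300 = 0
Collecting terms (coefficients in siemens):
  1.019·V_1 - 0.01613·V_2 - 0.001961·V_4 - 0.0004545·V_6 = 9
  0.3506·V_2 - 0.01613·V_1 - 0.06667·V_3 - 0.03333·V_4 - 0.001099·V_5 - 0.1·V_6 = 0.45
  0.1067·V_3 - 0.06667·V_2 - 0.000625·V_4 - 0.002326·V_5 - 0.03704·V_6 = 0
  0.2145·V_4 - 0.001961·V_1 - 0.03333·V_2 - 0.000625·V_3 - 0.00001099·V_5 = 1.607
  0.1133·V_5 - 0.001099·V_2 - 0.002326·V_3 - 0.00001099·V_4 = 0.989
  0.1383·V_6 - 0.0004545·V_1 - 0.1·V_2 - 0.03704·V_3 = 0
Solving these 6 simultaneous equations (Gaussian elimination) gives:
  V_1 = 8.931 V, V_2 = 4.846 V, V_3 = 4.961 V, V_4 = 8.342 V
  V_5 = 8.875 V, V_6 = 4.863 V
I_R17 = (V_4 - V_5)/R17 = (8.342 - 8.875)/91000 = -0.00000586 A
P_R17 = I_R17² × R17 = (-0.00000586)² × 91000 = 0.000003125 W

Final answer: 3.125e-06 W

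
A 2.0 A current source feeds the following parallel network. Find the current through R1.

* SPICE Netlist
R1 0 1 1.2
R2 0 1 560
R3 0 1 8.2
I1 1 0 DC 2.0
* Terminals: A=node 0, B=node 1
All resistors sit directly between nodes 0 and 1, so they are in parallel and share one voltage V; the full source current 2 A splits among them.
1/R_par = 1/1.2 + 1/560 + 1/8.2 = 0.9571 S  =>  R_par = 1.045 Ω
V = I × R_par = 2 × 1.045 = 2.09 V
I_R1 = V/R1 = 2.09/1.2 = 1.741 A

Final answer: 1.741 A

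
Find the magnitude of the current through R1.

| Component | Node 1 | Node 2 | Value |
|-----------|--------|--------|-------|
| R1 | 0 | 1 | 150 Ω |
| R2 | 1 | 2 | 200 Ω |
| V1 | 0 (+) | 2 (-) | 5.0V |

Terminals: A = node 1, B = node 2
Nodal analysis, taking node 2 as the 0 V reference.
Source V1 fixes V_0 = 5 V.
KCL at each unknown node (sum of currents leaving = 0; resistances in Ω):
  Node 1: (V_1 - 5)/150 + (V_1 - 0)/200 = 0
Collecting terms: 0.01167 × V_1 = 0.03333  =>  V_1 = 2.857 V
I_R1 = (V_0 - V_1)/R1 = (5 - 2.857)/150 = 0.01429 A
|I_R1| = 0.01429 A

Final answer: |I_R1| = 0.01429 A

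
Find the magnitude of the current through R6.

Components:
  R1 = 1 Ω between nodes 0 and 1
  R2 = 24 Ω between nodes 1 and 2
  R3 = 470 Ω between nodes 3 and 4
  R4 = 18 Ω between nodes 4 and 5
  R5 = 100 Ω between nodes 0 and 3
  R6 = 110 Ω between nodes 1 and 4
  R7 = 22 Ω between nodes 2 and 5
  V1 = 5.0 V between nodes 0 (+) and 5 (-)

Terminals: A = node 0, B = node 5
Nodal analysis, taking node 5 as the 0 V reference.
Source V1 fixes V_0 = 5 V.
KCL at each unknown node (sum of currents leaving = 0; resistances in Ω):
  Node 1: (V_1 - 5)/1 + (V_1 - V_2)/24 + (V_1 - V_4)/110 = 0
  Node 2: (V_2 - V_1)/24 + (V_2 - 0)/22 = 0
  Node 3: (V_3 - V_4)/470 + (V_3 - 5)/100 = 0
  Node 4: (V_4 - V_3)/470 + (V_4 - 0)/18 + (V_4 - V_1)/110 = 0
Collecting terms (coefficients in siemens):
  1.051·V_1 - 0.04167·V_2 - 0.009091·V_4 = 5
  0.08712·V_2 - 0.04167·V_1 = 0
  0.01213·V_3 - 0.002128·V_4 = 0.05
  0.06677·V_4 - 0.009091·V_1 - 0.002128·V_3 = 0
Solving these 4 simultaneous equations (Gaussian elimination) gives:
  V_1 = 4.857 V, V_2 = 2.323 V, V_3 = 4.263 V, V_4 = 0.7971 V
I_R6 = (V_1 - V_4)/R6 = (4.857 - 0.7971)/110 = 0.03691 A
|I_R6| = 0.03691 A

Final answer: |I_R6| = 0.03691 A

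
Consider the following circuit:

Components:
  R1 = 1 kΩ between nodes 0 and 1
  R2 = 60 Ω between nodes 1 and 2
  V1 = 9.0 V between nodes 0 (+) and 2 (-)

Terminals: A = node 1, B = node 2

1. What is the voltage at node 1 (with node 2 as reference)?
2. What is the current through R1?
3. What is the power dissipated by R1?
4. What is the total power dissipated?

Nodal analysis, taking node 2 as the 0 V reference.
Source V1 fixes V_0 = 9 V.
KCL at each unknown node (sum of currents leaving = 0; resistances in Ω):
  Node 1: (V_1 - 9)/1000 + (V_1 - 0)/60 = 0
Collecting terms: 0.01767 × V_1 = 0.009  =>  V_1 = 0.5094 V
Part 1:
  Read off the nodal solution: V_1 = 0.5094 V
Part 2:
  I_R1 = (V_0 - V_1)/R1 = (9 - 0.5094)/1000 = 0.008491 A
  Magnitude: I_R1 = 0.008491 A
Part 3:
  I_R1 = (V_0 - V_1)/R1 = (9 - 0.5094)/1000 = 0.008491 A
  P_R1 = I_R1² × R1 = (0.008491)² × 1000 = 0.07209 W
Part 4:
  Power in each resistor, P = (ΔV)²/R:
    P_R1 = (9 - 0.5094)²/1000 = 0.07209 W
    P_R2 = (0.5094 - 0)²/60 = 0.004325 W
  P_total = P_R1 + P_R2 = 0.07642 W

Final answers:
1. V_1 = 0.5094 V
2. I_R1 = 0.008491 A
3. P_R1 = 0.07209 W
4. P_total = 0.07642 W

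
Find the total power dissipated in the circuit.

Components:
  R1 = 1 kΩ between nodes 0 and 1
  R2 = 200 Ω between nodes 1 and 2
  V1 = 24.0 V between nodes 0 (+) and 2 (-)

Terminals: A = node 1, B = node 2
Nodal analysis, taking node 2 as the 0 V reference.
Source V1 fixes V_0 = 24 V.
KCL at each unknown node (sum of currents leaving = 0; resistances in Ω):
  Node 1: (V_1 - 24)/1000 + (V_1 - 0)/200 = 0
Collecting terms: 0.006 × V_1 = 0.024  =>  V_1 = 4 V
Power in each resistor, P = (ΔV)²/R:
  P_R1 = (24 - 4)²/1000 = 0.4 W
  P_R2 = (4 - 0)²/200 = 0.08 W
P_total = P_R1 + P_R2 = 0.48 W

Final answer: 0.48 W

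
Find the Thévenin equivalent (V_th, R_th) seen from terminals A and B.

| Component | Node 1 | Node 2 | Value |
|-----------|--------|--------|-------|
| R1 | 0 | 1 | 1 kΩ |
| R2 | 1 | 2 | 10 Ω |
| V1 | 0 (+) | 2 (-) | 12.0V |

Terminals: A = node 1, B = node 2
Step 1 — V_th is the open-circuit voltage V_A - V_B (nothing connected across the terminals).
Nodal analysis, taking node 2 as the 0 V reference.
Source V1 fixes V_0 = 12 V.
KCL at each unknown node (sum of currents leaving = 0; resistances in Ω):
  Node 1: (V_1 - 12)/1000 + (V_1 - 0)/10 = 0
Collecting terms: 0.101 × V_1 = 0.012  =>  V_1 = 0.1188 V
V_th = V_1 - V_2 = 0.1188 - 0 = 0.1188 V
Step 2 — R_th: zero the source — replace V1 by a short circuit (node 2 merges into node 0) — and find the resistance seen between A (node 1) and B (node 0).
Reduce the network between node 1 (A) and node 0 (B) by series/parallel combination:
  Rp1 = R1 ‖ R2 (parallel, both between nodes 0 and 1) = 1/(1/1000 + 1/10) = 9.901 Ω
R_th = 9.901 Ω

Final answer: V_th = 0.1188 V, R_th = 9.901 Ω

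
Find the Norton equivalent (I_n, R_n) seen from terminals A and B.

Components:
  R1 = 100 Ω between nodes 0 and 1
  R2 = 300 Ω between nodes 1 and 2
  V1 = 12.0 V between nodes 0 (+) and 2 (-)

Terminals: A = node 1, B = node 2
Find the Thévenin equivalent first; then I_n = V_th/R_th and R_n = R_th.
Step 1 — V_th is the open-circuit voltage V_A - V_B (nothing connected across the terminals).
Nodal analysis, taking node 2 as the 0 V reference.
Source V1 fixes V_0 = 12 V.
KCL at each unknown node (sum of currents leaving = 0; resistances in Ω):
  Node 1: (V_1 - 12)/100 + (V_1 - 0)/300 = 0
Collecting terms: 0.01333 × V_1 = 0.12  =>  V_1 = 9 V
V_th = V_1 - V_2 = 9 - 0 = 9 V
Step 2 — R_th: zero the source — replace V1 by a short circuit (node 2 merges into node 0) — and find the resistance seen between A (node 1) and B (node 0).
Reduce the network between node 1 (A) and node 0 (B) by series/parallel combination:
  Rp1 = R1 ‖ R2 (parallel, both between nodes 0 and 1) = 1/(1/100 + 1/300) = 75 Ω
R_th = 75 Ω
I_n = V_th/R_th = 9/75 = 0.12 A, and R_n = R_th = 75 Ω

Final answer: I_n = 0.12 A, R_n = 75 Ω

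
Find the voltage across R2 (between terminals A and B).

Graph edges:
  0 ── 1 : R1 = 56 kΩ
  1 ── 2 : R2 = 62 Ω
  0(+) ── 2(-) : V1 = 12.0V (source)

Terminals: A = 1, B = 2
R1 and R2 are in series across V1 (node 0 → node 1 → node 2), and the output A–B is taken across R2, so this is a voltage divider.
Series current: I = V1/(R1 + R2) = 12/(56000 + 62) = 12/56060 = 0.000214 A
V_R2 = I × R2 = V1 × R2/(R1 + R2) = 12 × 62/56060 = 0.01327 V

Final answer: 0.01327 V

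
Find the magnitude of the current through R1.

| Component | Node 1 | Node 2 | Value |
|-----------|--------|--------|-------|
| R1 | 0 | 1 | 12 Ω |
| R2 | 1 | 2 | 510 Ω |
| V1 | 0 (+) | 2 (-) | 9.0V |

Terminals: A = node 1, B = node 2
Nodal analysis, taking node 2 as the 0 V reference.
Source V1 fixes V_0 = 9 V.
KCL at each unknown node (sum of currents leaving = 0; resistances in Ω):
  Node 1: (V_1 - 9)/12 + (V_1 - 0)/510 = 0
Collecting terms: 0.08529 × V_1 = 0.75  =>  V_1 = 8.793 V
I_R1 = (V_0 - V_1)/R1 = (9 - 8.793)/12 = 0.01724 A
|I_R1| = 0.01724 A

Final answer: |I_R1| = 0.01724 A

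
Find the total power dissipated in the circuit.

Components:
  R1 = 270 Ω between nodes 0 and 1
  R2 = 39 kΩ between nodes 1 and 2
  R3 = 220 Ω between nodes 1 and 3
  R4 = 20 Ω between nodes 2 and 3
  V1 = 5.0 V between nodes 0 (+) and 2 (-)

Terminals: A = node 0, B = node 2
Nodal analysis, taking node 2 as the 0 V reference.
Source V1 fixes V_0 = 5 V.
KCL at each unknown node (sum of currents leaving = 0; resistances in Ω):
  Node 1: (V_1 - 5)/270 + (V_1 - 0)/39000 + (V_1 - V_3)/220 = 0
  Node 3: (V_3 - V_1)/220 + (V_3 - 0)/20 = 0
Collecting terms (coefficients in siemens):
  0.008275·V_1 - 0.004545·V_3 = 0.01852
  0.05455·V_3 - 0.004545·V_1 = 0
Determinant D = (0.008275)(0.05455) - (-0.004545)(-0.004545) = 0.0004307
V_1 = [(0.01852)(0.05455) - (-0.004545)(0)]/D = 2.345 V
V_3 = [(0.008275)(0) - (0.01852)(-0.004545)]/D = 0.1954 V
Power in each resistor, P = (ΔV)²/R:
  P_R1 = (5 - 2.345)²/270 = 0.0261 W
  P_R2 = (2.345 - 0)²/39000 = 0.000141 W
  P_R3 = (2.345 - 0.1954)²/220 = 0.02101 W
  P_R4 = (0 - 0.1954)²/20 = 0.00191 W
P_total = P_R1 + P_R2 + P_R3 + P_R4 = 0.04916 W

Final answer: 0.04916 W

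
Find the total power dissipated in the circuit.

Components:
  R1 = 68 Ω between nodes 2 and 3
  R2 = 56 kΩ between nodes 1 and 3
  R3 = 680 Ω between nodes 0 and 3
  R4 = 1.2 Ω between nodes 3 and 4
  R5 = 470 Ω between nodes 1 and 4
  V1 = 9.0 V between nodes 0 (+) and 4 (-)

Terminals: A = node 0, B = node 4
Nodal analysis, taking node 4 as the 0 V reference.
Source V1 fixes V_0 = 9 V.
KCL at each unknown node (sum of currents leaving = 0; resistances in Ω):
  Node 1: (V_1 - V_3)/56000 + (V_1 - 0)/470 = 0
  Node 2: (V_2 - V_3)/68 = 0
  Node 3: (V_3 - V_2)/68 + (V_3 - V_1)/56000 + (V_3 - 9)/680 + (V_3 - 0)/1.2 = 0
Collecting terms (coefficients in siemens):
  0.002146·V_1 - 0.00001786·V_3 = 0
  0.01471·V_2 - 0.01471·V_3 = 0
  0.8495·V_3 - 0.00001786·V_1 - 0.01471·V_2 = 0.01324
Solving these 3 simultaneous equations (Gaussian elimination) gives:
  V_1 = 0.000132 V, V_2 = 0.01585 V, V_3 = 0.01585 V
Power in each resistor, P = (ΔV)²/R:
  P_R1 = (0.01585 - 0.01585)²/68 = 0 W
  P_R2 = (0.000132 - 0.01585)²/56000 = 0.000000004414 W
  P_R3 = (9 - 0.01585)²/680 = 0.1187 W
  P_R4 = (0.01585 - 0)²/1.2 = 0.0002095 W
  P_R5 = (0.000132 - 0)²/470 = 0.00000000003705 W
P_total = P_R1 + P_R2 + P_R3 + P_R4 + P_R5 = 0.1189 W

Final answer: 0.1189 W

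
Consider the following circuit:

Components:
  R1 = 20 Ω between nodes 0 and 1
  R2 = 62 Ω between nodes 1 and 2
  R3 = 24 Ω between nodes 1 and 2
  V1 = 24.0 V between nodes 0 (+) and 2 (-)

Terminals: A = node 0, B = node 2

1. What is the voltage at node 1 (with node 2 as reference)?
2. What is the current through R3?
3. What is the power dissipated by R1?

Nodal analysis, taking node 2 as the 0 V reference.
Source V1 fixes V_0 = 24 V.
KCL at each unknown node (sum of currents leaving = 0; resistances in Ω):
  Node 1: (V_1 - 24)/20 + (V_1 - 0)/62 + (V_1 - 0)/24 = 0
Collecting terms: 0.1078 × V_1 = 1.2  =>  V_1 = 11.13 V
Part 1:
  Read off the nodal solution: V_1 = 11.13 V
Part 2:
  I_R3 = (V_1 - V_2)/R3 = (11.13 - 0)/24 = 0.4638 A
  Magnitude: I_R3 = 0.4638 A
Part 3:
  I_R1 = (V_0 - V_1)/R1 = (24 - 11.13)/20 = 0.6434 A
  P_R1 = I_R1² × R1 = (0.6434)² × 20 = 8.279 W

Final answers:
1. V_1 = 11.13 V
2. I_R3 = 0.4638 A
3. P_R1 = 8.279 W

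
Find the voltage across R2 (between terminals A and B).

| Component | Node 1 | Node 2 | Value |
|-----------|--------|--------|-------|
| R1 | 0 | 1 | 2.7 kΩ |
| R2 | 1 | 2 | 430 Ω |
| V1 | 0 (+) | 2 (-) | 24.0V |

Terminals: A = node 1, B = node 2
R1 and R2 are in series across V1 (node 0 → node 1 → node 2), and the output A–B is taken across R2, so this is a voltage divider.
Series current: I = V1/(R1 + R2) = 24/(2700 + 430) = 24/3130 = 0.007668 A
V_R2 = I × R2 = V1 × R2/(R1 + R2) = 24 × 430/3130 = 3.297 V

Final answer: 3.297 V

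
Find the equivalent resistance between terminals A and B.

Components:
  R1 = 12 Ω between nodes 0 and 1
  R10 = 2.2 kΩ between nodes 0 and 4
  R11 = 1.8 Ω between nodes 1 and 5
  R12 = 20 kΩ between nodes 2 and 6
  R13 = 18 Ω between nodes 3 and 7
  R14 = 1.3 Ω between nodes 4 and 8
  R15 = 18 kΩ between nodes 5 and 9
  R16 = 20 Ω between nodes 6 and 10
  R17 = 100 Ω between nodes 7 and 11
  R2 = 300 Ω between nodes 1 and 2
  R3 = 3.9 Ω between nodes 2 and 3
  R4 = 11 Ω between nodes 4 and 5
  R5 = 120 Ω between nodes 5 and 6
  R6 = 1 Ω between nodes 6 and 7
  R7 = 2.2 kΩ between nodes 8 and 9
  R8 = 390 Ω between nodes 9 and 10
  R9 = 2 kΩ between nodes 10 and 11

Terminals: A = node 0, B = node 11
The network is not a plain series/parallel combination. Inject a 1 A test current into terminal A (node 0) and return it from terminal B (node 11); then R_eq = V_A / (1 A).
Nodal analysis, taking node 11 as the 0 V reference.
Current source I_test pushes 1 A into node 0 and draws it out of node 11.
KCL at each unknown node (sum of currents leaving = 0; resistances in Ω):
  Node 0: (V_0 - V_1)/12 + (V_0 - V_4)/2200 - 1 = 0
  Node 1: (V_1 - V_0)/12 + (V_1 - V_2)/300 + (V_1 - V_5)/1.8 = 0
  Node 2: (V_2 - V_1)/300 + (V_2 - V_3)/3.9 + (V_2 - V_6)/20000 = 0
  Node 3: (V_3 - V_2)/3.9 + (V_3 - V_7)/18 = 0
  Node 4: (V_4 - V_0)/2200 + (V_4 - V_5)/11 + (V_4 - V_8)/1.3 = 0
  Node 5: (V_5 - V_1)/1.8 + (V_5 - V_4)/11 + (V_5 - V_6)/120 + (V_5 - V_9)/18000 = 0
  Node 6: (V_6 - V_2)/20000 + (V_6 - V_5)/120 + (V_6 - V_7)/1 + (V_6 - V_10)/20 = 0
  Node 7: (V_7 - V_3)/18 + (V_7 - V_6)/1 + (V_7 - 0)/100 = 0
  Node 8: (V_8 - V_4)/1.3 + (V_8 - V_9)/2200 = 0
  Node 9: (V_9 - V_5)/18000 + (V_9 - V_8)/2200 + (V_9 - V_10)/390 = 0
  Node 10: (V_10 - V_6)/20 + (V_10 - V_9)/390 + (V_10 - 0)/2000 = 0
Collecting terms (coefficients in siemens):
  0.08379·V_0 - 0.08333·V_1 - 0.0004545·V_4 = 1
  0.6422·V_1 - 0.08333·V_0 - 0.003333·V_2 - 0.5556·V_5 = 0
  0.2598·V_2 - 0.003333·V_1 - 0.2564·V_3 - 0.00005·V_6 = 0
  0.312·V_3 - 0.2564·V_2 - 0.05556·V_7 = 0
  0.8606·V_4 - 0.0004545·V_0 - 0.09091·V_5 - 0.7692·V_8 = 0
  0.6549·V_5 - 0.5556·V_1 - 0.09091·V_4 - 0.008333·V_6 - 0.00005556·V_9 = 0
  1.058·V_6 - 0.00005·V_2 - 0.008333·V_5 - 1·V_7 - 0.05·V_10 = 0
  1.066·V_7 - 0.05556·V_3 - 1·V_6 = 0
  0.7697·V_8 - 0.7692·V_4 - 0.0004545·V_9 = 0
  0.003074·V_9 - 0.00005556·V_5 - 0.0004545·V_8 - 0.002564·V_10 = 0
  0.05306·V_10 - 0.05·V_6 - 0.002564·V_9 = 0
Solving these 11 simultaneous equations (Gaussian elimination) gives:
  V_0 = 192.9 V, V_1 = 181 V, V_2 = 101 V, V_3 = 100 V
  V_4 = 179.4 V, V_5 = 179.7 V, V_6 = 95.9 V, V_7 = 95.22 V
  V_8 = 179.3 V, V_9 = 109.5 V, V_10 = 95.66 V
R_eq = V_0 / 1 A = 192.9 Ω

Final answer: 192.9 Ω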